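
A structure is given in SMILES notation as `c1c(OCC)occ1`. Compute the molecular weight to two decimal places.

112.13 g/mol

Atom tally by fragment:
  furan ring core → C:4 H:4 O:1
  (− 1 ring H displaced by substituents)
  + OC2H5 → C:2 H:5 O:1
Element totals:
  C: 6
  H: 8
  O: 2
Molecular formula: C6H8O2.
  M = 6(12.011) + 8(1.008) + 2(15.999)
    = 72.066 + 8.064 + 31.998 = 112.128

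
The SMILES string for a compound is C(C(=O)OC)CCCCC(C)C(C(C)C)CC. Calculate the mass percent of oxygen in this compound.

Atom tally by fragment:
  CH3OOCCH2 → C:3 H:5 O:2
  CH2 → C:1 H:2
  CH2 → C:1 H:2
  CH2 → C:1 H:2
  CH2 → C:1 H:2
  CH(CH3) → C:2 H:4
  CH(CH(CH3)2) → C:4 H:8
  CH2 → C:1 H:2
  CH3 → C:1 H:3
Element totals:
  C: 15
  H: 30
  O: 2
Molecular formula: C15H30O2.
Molar mass = 242.403 g/mol.
Mass from O: 2 × 15.999 = 31.998 g/mol.
%O = 31.998 / 242.403 × 100 = 13.20%.

13.20%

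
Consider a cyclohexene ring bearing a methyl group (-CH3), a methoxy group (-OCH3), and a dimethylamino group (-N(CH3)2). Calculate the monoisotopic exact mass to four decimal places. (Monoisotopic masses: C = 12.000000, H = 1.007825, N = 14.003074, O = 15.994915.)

169.1467

Atom tally by fragment:
  cyclohexene ring core → C:6 H:10
  (− 3 ring H displaced by substituents)
  + CH3 → C:1 H:3
  + OCH3 → C:1 H:3 O:1
  + N(CH3)2 → N:1 C:2 H:6
Element totals:
  C: 10
  H: 19
  N: 1
  O: 1
Molecular formula: C10H19NO.
  M = 10(12.0) + 19(1.007825) + 14.003074 + 15.994915
    = 120.000000 + 19.148675 + 14.003074 + 15.994915 = 169.146664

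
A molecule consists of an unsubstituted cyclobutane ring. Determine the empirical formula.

CH2

Atom tally by fragment:
  cyclobutane ring core → C:4 H:8
Element totals:
  C: 4
  H: 8
Molecular formula: C4H8.
gcd of subscripts = 4; dividing each by 4:
  C: 4/4 = 1
  H: 8/4 = 2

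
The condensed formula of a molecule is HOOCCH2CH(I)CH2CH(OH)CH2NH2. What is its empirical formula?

C6H12INO3

Atom tally by fragment:
  HOOCCH2 → C:2 H:3 O:2
  CH(I) → C:1 H:1 I:1
  CH2 → C:1 H:2
  CH(OH) → C:1 H:2 O:1
  CH2NH2 → C:1 H:4 N:1
Element totals:
  C: 6
  H: 12
  I: 1
  N: 1
  O: 3
Molecular formula: C6H12INO3.
gcd of subscripts (6, 12, 1, 1, 3) = 1, so the empirical formula equals the molecular formula.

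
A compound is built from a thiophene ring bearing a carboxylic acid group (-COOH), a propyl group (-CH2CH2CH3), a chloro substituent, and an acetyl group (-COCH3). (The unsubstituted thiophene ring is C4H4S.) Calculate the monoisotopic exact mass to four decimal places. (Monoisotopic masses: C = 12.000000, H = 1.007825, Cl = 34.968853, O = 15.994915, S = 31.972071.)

246.0117

Atom tally by fragment:
  thiophene ring core → C:4 H:4 S:1
  (− 4 ring H displaced by substituents)
  + COOH → C:1 H:1 O:2
  + CH2CH2CH3 → C:3 H:7
  + Cl → Cl:1
  + COCH3 → C:2 H:3 O:1
Element totals:
  C: 10
  H: 11
  Cl: 1
  O: 3
  S: 1
Molecular formula: C10H11ClO3S.
  M = 10(12.0) + 11(1.007825) + 34.968853 + 3(15.994915) + 31.972071
    = 120.000000 + 11.086075 + 34.968853 + 47.984745 + 31.972071 = 246.011744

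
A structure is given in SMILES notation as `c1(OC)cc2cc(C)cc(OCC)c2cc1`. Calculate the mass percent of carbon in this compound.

77.75%

Atom tally by fragment:
  naphthalene ring system core → C:10 H:8
  (− 3 ring H displaced by substituents)
  + OCH3 → C:1 H:3 O:1
  + CH3 → C:1 H:3
  + OC2H5 → C:2 H:5 O:1
Element totals:
  C: 14
  H: 16
  O: 2
Molecular formula: C14H16O2.
Molar mass = 216.280 g/mol.
Mass from C: 14 × 12.011 = 168.154 g/mol.
%C = 168.154 / 216.280 × 100 = 77.75%.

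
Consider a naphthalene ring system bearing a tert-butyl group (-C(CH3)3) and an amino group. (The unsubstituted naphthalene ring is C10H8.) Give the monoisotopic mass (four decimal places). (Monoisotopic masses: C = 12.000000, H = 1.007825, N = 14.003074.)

199.1361

Atom tally by fragment:
  naphthalene ring system core → C:10 H:8
  (− 2 ring H displaced by substituents)
  + C(CH3)3 → C:4 H:9
  + NH2 → N:1 H:2
Element totals:
  C: 14
  H: 17
  N: 1
Molecular formula: C14H17N.
  M = 14(12.0) + 17(1.007825) + 14.003074
    = 168.000000 + 17.133025 + 14.003074 = 199.136099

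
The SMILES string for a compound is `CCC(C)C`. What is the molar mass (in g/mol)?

Atom tally by fragment:
  CH3 → C:1 H:3
  CH2 → C:1 H:2
  CH(CH3) → C:2 H:4
  CH3 → C:1 H:3
Element totals:
  C: 5
  H: 12
Molecular formula: C5H12.
  M = 5(12.011) + 12(1.008)
    = 60.055 + 12.096 = 72.151

72.15 g/mol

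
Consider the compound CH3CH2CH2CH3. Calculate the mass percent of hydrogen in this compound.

Atom tally by fragment:
  CH3 → C:1 H:3
  CH2 → C:1 H:2
  CH2 → C:1 H:2
  CH3 → C:1 H:3
Element totals:
  C: 4
  H: 10
Molecular formula: C4H10.
Molar mass = 58.124 g/mol.
Mass from H: 10 × 1.008 = 10.080 g/mol.
%H = 10.080 / 58.124 × 100 = 17.34%.

17.34%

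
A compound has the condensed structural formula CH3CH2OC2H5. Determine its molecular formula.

Element totals:
  C: 4
  H: 10
  O: 1

C4H10O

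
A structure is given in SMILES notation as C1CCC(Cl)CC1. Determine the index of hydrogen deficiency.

Atom tally by fragment:
  cyclohexane ring core → C:6 H:12
  (− 1 ring H displaced by substituents)
  + Cl → Cl:1
Element totals:
  C: 6
  H: 11
  Cl: 1
Molecular formula: C6H11Cl.
DoU = (2C + 2 + N − H − X) / 2 = (2·6 + 2 + 0 − 11 − 1) / 2 = 1.

1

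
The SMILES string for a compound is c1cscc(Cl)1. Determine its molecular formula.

C4H3ClS

Atom tally by fragment:
  thiophene ring core → C:4 H:4 S:1
  (− 1 ring H displaced by substituents)
  + Cl → Cl:1
Element totals:
  C: 4
  H: 3
  Cl: 1
  S: 1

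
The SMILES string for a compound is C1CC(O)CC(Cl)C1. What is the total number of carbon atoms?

6

Atom tally by fragment:
  cyclohexane ring core → C:6 H:12
  (− 2 ring H displaced by substituents)
  + OH → O:1 H:1
  + Cl → Cl:1
Element totals:
  C: 6
  H: 11
  Cl: 1
  O: 1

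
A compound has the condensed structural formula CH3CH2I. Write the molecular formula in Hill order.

C2H5I

Atom tally by fragment:
  CH3 → C:1 H:3
  CH2I → C:1 H:2 I:1
Element totals:
  C: 2
  H: 5
  I: 1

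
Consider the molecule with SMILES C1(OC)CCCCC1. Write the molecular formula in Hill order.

Atom tally by fragment:
  cyclohexane ring core → C:6 H:12
  (− 1 ring H displaced by substituents)
  + OCH3 → C:1 H:3 O:1
Element totals:
  C: 7
  H: 14
  O: 1

C7H14O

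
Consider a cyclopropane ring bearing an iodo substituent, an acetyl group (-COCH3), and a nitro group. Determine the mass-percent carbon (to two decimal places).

Atom tally by fragment:
  cyclopropane ring core → C:3 H:6
  (− 3 ring H displaced by substituents)
  + I → I:1
  + COCH3 → C:2 H:3 O:1
  + NO2 → N:1 O:2
Element totals:
  C: 5
  H: 6
  I: 1
  N: 1
  O: 3
Molecular formula: C5H6INO3.
Molar mass = 255.011 g/mol.
Mass from C: 5 × 12.011 = 60.055 g/mol.
%C = 60.055 / 255.011 × 100 = 23.55%.

23.55%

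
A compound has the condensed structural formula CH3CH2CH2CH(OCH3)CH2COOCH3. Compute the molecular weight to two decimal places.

Atom tally by fragment:
  CH3 → C:1 H:3
  CH2 → C:1 H:2
  CH2 → C:1 H:2
  CH(OCH3) → C:2 H:4 O:1
  CH2COOCH3 → C:3 H:5 O:2
Element totals:
  C: 8
  H: 16
  O: 3
Molecular formula: C8H16O3.
  M = 8(12.011) + 16(1.008) + 3(15.999)
    = 96.088 + 16.128 + 47.997 = 160.213

160.21 g/mol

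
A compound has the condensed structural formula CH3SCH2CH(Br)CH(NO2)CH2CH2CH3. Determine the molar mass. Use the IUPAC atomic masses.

Atom tally by fragment:
  CH3SCH2 → C:2 H:5 S:1
  CH(Br) → C:1 H:1 Br:1
  CH(NO2) → C:1 H:1 N:1 O:2
  CH2 → C:1 H:2
  CH2 → C:1 H:2
  CH3 → C:1 H:3
Element totals:
  C: 7
  H: 14
  Br: 1
  N: 1
  O: 2
  S: 1
Molecular formula: C7H14BrNO2S.
  M = 7(12.011) + 14(1.008) + 79.904 + 14.007 + 2(15.999) + 32.06
    = 84.077 + 14.112 + 79.904 + 14.007 + 31.998 + 32.060 = 256.158

256.16 g/mol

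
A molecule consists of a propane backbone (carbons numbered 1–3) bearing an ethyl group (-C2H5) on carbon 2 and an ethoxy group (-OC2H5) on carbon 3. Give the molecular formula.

C7H16O

Atom tally by fragment:
  CH3 → C:1 H:3
  CH(C2H5) → C:3 H:6
  CH2OC2H5 → C:3 H:7 O:1
Element totals:
  C: 7
  H: 16
  O: 1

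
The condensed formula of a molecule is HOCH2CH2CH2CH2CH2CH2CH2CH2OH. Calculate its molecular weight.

146.23 g/mol

Atom tally by fragment:
  HOCH2 → C:1 H:3 O:1
  CH2 → C:1 H:2
  CH2 → C:1 H:2
  CH2 → C:1 H:2
  CH2 → C:1 H:2
  CH2 → C:1 H:2
  CH2CH2OH → C:2 H:5 O:1
Element totals:
  C: 8
  H: 18
  O: 2
Molecular formula: C8H18O2.
  M = 8(12.011) + 18(1.008) + 2(15.999)
    = 96.088 + 18.144 + 31.998 = 146.230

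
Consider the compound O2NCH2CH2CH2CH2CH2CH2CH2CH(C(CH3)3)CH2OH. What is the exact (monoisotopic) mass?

Atom tally by fragment:
  O2NCH2 → C:1 H:2 N:1 O:2
  CH2 → C:1 H:2
  CH2 → C:1 H:2
  CH2 → C:1 H:2
  CH2 → C:1 H:2
  CH2 → C:1 H:2
  CH2 → C:1 H:2
  CH(C(CH3)3) → C:5 H:10
  CH2OH → C:1 H:3 O:1
Element totals:
  C: 13
  H: 27
  N: 1
  O: 3
Molecular formula: C13H27NO3.
  M = 13(12.0) + 27(1.007825) + 14.003074 + 3(15.994915)
    = 156.000000 + 27.211275 + 14.003074 + 47.984745 = 245.199094

245.1991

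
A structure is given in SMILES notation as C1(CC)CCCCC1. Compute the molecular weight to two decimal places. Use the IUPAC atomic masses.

Atom tally by fragment:
  cyclohexane ring core → C:6 H:12
  (− 1 ring H displaced by substituents)
  + C2H5 → C:2 H:5
Element totals:
  C: 8
  H: 16
Molecular formula: C8H16.
  M = 8(12.011) + 16(1.008)
    = 96.088 + 16.128 = 112.216

112.22 g/mol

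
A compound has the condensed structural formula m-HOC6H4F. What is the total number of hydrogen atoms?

5

Element totals:
  C: 6
  H: 5
  F: 1
  O: 1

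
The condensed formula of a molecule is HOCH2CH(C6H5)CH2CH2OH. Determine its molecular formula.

C10H14O2

Element totals:
  C: 10
  H: 14
  O: 2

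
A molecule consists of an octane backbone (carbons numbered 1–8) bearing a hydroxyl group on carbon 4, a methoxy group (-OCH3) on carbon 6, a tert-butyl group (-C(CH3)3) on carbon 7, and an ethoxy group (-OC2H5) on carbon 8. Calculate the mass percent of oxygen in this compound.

Atom tally by fragment:
  CH3 → C:1 H:3
  CH2 → C:1 H:2
  CH2 → C:1 H:2
  CH(OH) → C:1 H:2 O:1
  CH2 → C:1 H:2
  CH(OCH3) → C:2 H:4 O:1
  CH(C(CH3)3) → C:5 H:10
  CH2OC2H5 → C:3 H:7 O:1
Element totals:
  C: 15
  H: 32
  O: 3
Molecular formula: C15H32O3.
Molar mass = 260.418 g/mol.
Mass from O: 3 × 15.999 = 47.997 g/mol.
%O = 47.997 / 260.418 × 100 = 18.43%.

18.43%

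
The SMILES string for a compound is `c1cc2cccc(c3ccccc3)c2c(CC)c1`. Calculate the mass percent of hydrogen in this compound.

Atom tally by fragment:
  naphthalene ring system core → C:10 H:8
  (− 2 ring H displaced by substituents)
  + C6H5 → C:6 H:5
  + C2H5 → C:2 H:5
Element totals:
  C: 18
  H: 16
Molecular formula: C18H16.
Molar mass = 232.326 g/mol.
Mass from H: 16 × 1.008 = 16.128 g/mol.
%H = 16.128 / 232.326 × 100 = 6.94%.

6.94%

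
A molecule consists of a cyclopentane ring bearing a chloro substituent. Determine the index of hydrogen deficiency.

Atom tally by fragment:
  cyclopentane ring core → C:5 H:10
  (− 1 ring H displaced by substituents)
  + Cl → Cl:1
Element totals:
  C: 5
  H: 9
  Cl: 1
Molecular formula: C5H9Cl.
DoU = (2C + 2 + N − H − X) / 2 = (2·5 + 2 + 0 − 9 − 1) / 2 = 1.

1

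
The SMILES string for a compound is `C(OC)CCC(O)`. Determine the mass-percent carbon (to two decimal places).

Atom tally by fragment:
  CH3OCH2 → C:2 H:5 O:1
  CH2 → C:1 H:2
  CH2 → C:1 H:2
  CH2OH → C:1 H:3 O:1
Element totals:
  C: 5
  H: 12
  O: 2
Molecular formula: C5H12O2.
Molar mass = 104.149 g/mol.
Mass from C: 5 × 12.011 = 60.055 g/mol.
%C = 60.055 / 104.149 × 100 = 57.66%.

57.66%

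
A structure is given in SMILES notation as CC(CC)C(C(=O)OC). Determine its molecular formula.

C7H14O2

Atom tally by fragment:
  CH3 → C:1 H:3
  CH(C2H5) → C:3 H:6
  CH2COOCH3 → C:3 H:5 O:2
Element totals:
  C: 7
  H: 14
  O: 2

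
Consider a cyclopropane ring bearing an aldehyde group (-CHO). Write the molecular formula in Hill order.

C4H6O

Atom tally by fragment:
  cyclopropane ring core → C:3 H:6
  (− 1 ring H displaced by substituents)
  + CHO → C:1 H:1 O:1
Element totals:
  C: 4
  H: 6
  O: 1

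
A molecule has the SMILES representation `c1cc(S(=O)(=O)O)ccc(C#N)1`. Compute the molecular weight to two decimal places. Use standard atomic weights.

Atom tally by fragment:
  benzene ring core → C:6 H:6
  (− 2 ring H displaced by substituents)
  + SO3H → S:1 O:3 H:1
  + CN → C:1 N:1
Element totals:
  C: 7
  H: 5
  N: 1
  O: 3
  S: 1
Molecular formula: C7H5NO3S.
  M = 7(12.011) + 5(1.008) + 14.007 + 3(15.999) + 32.06
    = 84.077 + 5.040 + 14.007 + 47.997 + 32.060 = 183.181

183.18 g/mol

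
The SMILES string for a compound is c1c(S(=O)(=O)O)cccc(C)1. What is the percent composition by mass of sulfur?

Atom tally by fragment:
  benzene ring core → C:6 H:6
  (− 2 ring H displaced by substituents)
  + SO3H → S:1 O:3 H:1
  + CH3 → C:1 H:3
Element totals:
  C: 7
  H: 8
  O: 3
  S: 1
Molecular formula: C7H8O3S.
Molar mass = 172.198 g/mol.
Mass from S: 1 × 32.06 = 32.060 g/mol.
%S = 32.060 / 172.198 × 100 = 18.62%.

18.62%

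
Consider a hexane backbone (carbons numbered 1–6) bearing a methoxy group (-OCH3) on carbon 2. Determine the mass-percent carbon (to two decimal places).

Atom tally by fragment:
  CH3 → C:1 H:3
  CH(OCH3) → C:2 H:4 O:1
  CH2 → C:1 H:2
  CH2 → C:1 H:2
  CH2 → C:1 H:2
  CH3 → C:1 H:3
Element totals:
  C: 7
  H: 16
  O: 1
Molecular formula: C7H16O.
Molar mass = 116.204 g/mol.
Mass from C: 7 × 12.011 = 84.077 g/mol.
%C = 84.077 / 116.204 × 100 = 72.35%.

72.35%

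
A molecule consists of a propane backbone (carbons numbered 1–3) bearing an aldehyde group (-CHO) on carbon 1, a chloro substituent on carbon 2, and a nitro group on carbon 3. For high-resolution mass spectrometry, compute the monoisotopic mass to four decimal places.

Atom tally by fragment:
  OHCCH2 → C:2 H:3 O:1
  CH(Cl) → C:1 H:1 Cl:1
  CH2NO2 → C:1 H:2 N:1 O:2
Element totals:
  C: 4
  H: 6
  Cl: 1
  N: 1
  O: 3
Molecular formula: C4H6ClNO3.
  M = 4(12.0) + 6(1.007825) + 34.968853 + 14.003074 + 3(15.994915)
    = 48.000000 + 6.046950 + 34.968853 + 14.003074 + 47.984745 = 151.003622

151.0036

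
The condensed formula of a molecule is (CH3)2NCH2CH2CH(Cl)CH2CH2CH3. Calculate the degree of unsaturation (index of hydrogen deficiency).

0

Element totals:
  C: 8
  H: 18
  Cl: 1
  N: 1
Molecular formula: C8H18ClN.
DoU = (2C + 2 + N − H − X) / 2 = (2·8 + 2 + 1 − 18 − 1) / 2 = 0.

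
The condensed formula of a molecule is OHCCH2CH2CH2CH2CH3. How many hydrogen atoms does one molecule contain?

Element totals:
  C: 6
  H: 12
  O: 1

12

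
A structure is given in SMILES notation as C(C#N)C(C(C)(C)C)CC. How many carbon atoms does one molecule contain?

Atom tally by fragment:
  NCCH2 → C:2 H:2 N:1
  CH(C(CH3)3) → C:5 H:10
  CH2 → C:1 H:2
  CH3 → C:1 H:3
Element totals:
  C: 9
  H: 17
  N: 1

9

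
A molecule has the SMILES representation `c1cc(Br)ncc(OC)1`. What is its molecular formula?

C6H6BrNO

Atom tally by fragment:
  pyridine ring core → C:5 H:5 N:1
  (− 2 ring H displaced by substituents)
  + Br → Br:1
  + OCH3 → C:1 H:3 O:1
Element totals:
  C: 6
  H: 6
  Br: 1
  N: 1
  O: 1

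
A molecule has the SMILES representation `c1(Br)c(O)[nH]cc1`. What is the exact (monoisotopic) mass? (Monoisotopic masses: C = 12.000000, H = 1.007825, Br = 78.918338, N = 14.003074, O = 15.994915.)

160.9476

Atom tally by fragment:
  pyrrole ring core → C:4 H:5 N:1
  (− 2 ring H displaced by substituents)
  + Br → Br:1
  + OH → O:1 H:1
Element totals:
  C: 4
  H: 4
  Br: 1
  N: 1
  O: 1
Molecular formula: C4H4BrNO.
  M = 4(12.0) + 4(1.007825) + 78.918338 + 14.003074 + 15.994915
    = 48.000000 + 4.031300 + 78.918338 + 14.003074 + 15.994915 = 160.947627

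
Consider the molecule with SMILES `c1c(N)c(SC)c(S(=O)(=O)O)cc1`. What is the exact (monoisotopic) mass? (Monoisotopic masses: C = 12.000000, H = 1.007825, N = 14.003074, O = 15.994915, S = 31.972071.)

Atom tally by fragment:
  benzene ring core → C:6 H:6
  (− 3 ring H displaced by substituents)
  + NH2 → N:1 H:2
  + SCH3 → C:1 H:3 S:1
  + SO3H → S:1 O:3 H:1
Element totals:
  C: 7
  H: 9
  N: 1
  O: 3
  S: 2
Molecular formula: C7H9NO3S2.
  M = 7(12.0) + 9(1.007825) + 14.003074 + 3(15.994915) + 2(31.972071)
    = 84.000000 + 9.070425 + 14.003074 + 47.984745 + 63.944142 = 219.002386

219.0024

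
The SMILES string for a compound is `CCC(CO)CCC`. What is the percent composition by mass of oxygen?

13.77%

Atom tally by fragment:
  CH3 → C:1 H:3
  CH2 → C:1 H:2
  CH(CH2OH) → C:2 H:4 O:1
  CH2 → C:1 H:2
  CH2 → C:1 H:2
  CH3 → C:1 H:3
Element totals:
  C: 7
  H: 16
  O: 1
Molecular formula: C7H16O.
Molar mass = 116.204 g/mol.
Mass from O: 1 × 15.999 = 15.999 g/mol.
%O = 15.999 / 116.204 × 100 = 13.77%.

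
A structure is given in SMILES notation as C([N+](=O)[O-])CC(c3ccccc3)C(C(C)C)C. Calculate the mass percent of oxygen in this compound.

13.60%

Atom tally by fragment:
  O2NCH2 → C:1 H:2 N:1 O:2
  CH2 → C:1 H:2
  CH(C6H5) → C:7 H:6
  CH(CH(CH3)2) → C:4 H:8
  CH3 → C:1 H:3
Element totals:
  C: 14
  H: 21
  N: 1
  O: 2
Molecular formula: C14H21NO2.
Molar mass = 235.327 g/mol.
Mass from O: 2 × 15.999 = 31.998 g/mol.
%O = 31.998 / 235.327 × 100 = 13.60%.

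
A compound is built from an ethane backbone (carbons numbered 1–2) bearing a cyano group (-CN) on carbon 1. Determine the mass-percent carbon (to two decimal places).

65.42%

Atom tally by fragment:
  NCCH2 → C:2 H:2 N:1
  CH3 → C:1 H:3
Element totals:
  C: 3
  H: 5
  N: 1
Molecular formula: C3H5N.
Molar mass = 55.080 g/mol.
Mass from C: 3 × 12.011 = 36.033 g/mol.
%C = 36.033 / 55.080 × 100 = 65.42%.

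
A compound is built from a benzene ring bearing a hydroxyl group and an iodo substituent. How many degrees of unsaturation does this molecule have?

4

Atom tally by fragment:
  benzene ring core → C:6 H:6
  (− 2 ring H displaced by substituents)
  + OH → O:1 H:1
  + I → I:1
Element totals:
  C: 6
  H: 5
  I: 1
  O: 1
Molecular formula: C6H5IO.
DoU = (2C + 2 + N − H − X) / 2 = (2·6 + 2 + 0 − 5 − 1) / 2 = 4.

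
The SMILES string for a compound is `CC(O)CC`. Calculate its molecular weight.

74.12 g/mol

Atom tally by fragment:
  CH3 → C:1 H:3
  CH(OH) → C:1 H:2 O:1
  CH2 → C:1 H:2
  CH3 → C:1 H:3
Element totals:
  C: 4
  H: 10
  O: 1
Molecular formula: C4H10O.
  M = 4(12.011) + 10(1.008) + 15.999
    = 48.044 + 10.080 + 15.999 = 74.123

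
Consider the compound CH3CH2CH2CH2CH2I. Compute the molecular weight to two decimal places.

Atom tally by fragment:
  CH3 → C:1 H:3
  CH2 → C:1 H:2
  CH2 → C:1 H:2
  CH2 → C:1 H:2
  CH2I → C:1 H:2 I:1
Element totals:
  C: 5
  H: 11
  I: 1
Molecular formula: C5H11I.
  M = 5(12.011) + 11(1.008) + 126.904
    = 60.055 + 11.088 + 126.904 = 198.047

198.05 g/mol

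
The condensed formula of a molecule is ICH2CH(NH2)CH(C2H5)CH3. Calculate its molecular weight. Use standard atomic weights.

227.09 g/mol

Atom tally by fragment:
  ICH2 → C:1 H:2 I:1
  CH(NH2) → C:1 H:3 N:1
  CH(C2H5) → C:3 H:6
  CH3 → C:1 H:3
Element totals:
  C: 6
  H: 14
  I: 1
  N: 1
Molecular formula: C6H14IN.
  M = 6(12.011) + 14(1.008) + 126.904 + 14.007
    = 72.066 + 14.112 + 126.904 + 14.007 = 227.089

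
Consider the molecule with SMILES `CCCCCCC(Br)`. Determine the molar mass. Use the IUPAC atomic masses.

Atom tally by fragment:
  CH3 → C:1 H:3
  CH2 → C:1 H:2
  CH2 → C:1 H:2
  CH2 → C:1 H:2
  CH2 → C:1 H:2
  CH2 → C:1 H:2
  CH2Br → C:1 H:2 Br:1
Element totals:
  C: 7
  H: 15
  Br: 1
Molecular formula: C7H15Br.
  M = 7(12.011) + 15(1.008) + 79.904
    = 84.077 + 15.120 + 79.904 = 179.101

179.10 g/mol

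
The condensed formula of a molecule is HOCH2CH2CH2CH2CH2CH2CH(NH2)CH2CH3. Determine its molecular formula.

C9H21NO

Element totals:
  C: 9
  H: 21
  N: 1
  O: 1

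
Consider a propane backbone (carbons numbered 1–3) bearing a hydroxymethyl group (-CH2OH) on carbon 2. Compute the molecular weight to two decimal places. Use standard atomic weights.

Atom tally by fragment:
  CH3 → C:1 H:3
  CH(CH2OH) → C:2 H:4 O:1
  CH3 → C:1 H:3
Element totals:
  C: 4
  H: 10
  O: 1
Molecular formula: C4H10O.
  M = 4(12.011) + 10(1.008) + 15.999
    = 48.044 + 10.080 + 15.999 = 74.123

74.12 g/mol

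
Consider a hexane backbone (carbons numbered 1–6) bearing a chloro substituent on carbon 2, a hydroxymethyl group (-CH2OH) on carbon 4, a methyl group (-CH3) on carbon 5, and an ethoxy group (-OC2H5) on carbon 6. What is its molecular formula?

Atom tally by fragment:
  CH3 → C:1 H:3
  CH(Cl) → C:1 H:1 Cl:1
  CH2 → C:1 H:2
  CH(CH2OH) → C:2 H:4 O:1
  CH(CH3) → C:2 H:4
  CH2OC2H5 → C:3 H:7 O:1
Element totals:
  C: 10
  H: 21
  Cl: 1
  O: 2

C10H21ClO2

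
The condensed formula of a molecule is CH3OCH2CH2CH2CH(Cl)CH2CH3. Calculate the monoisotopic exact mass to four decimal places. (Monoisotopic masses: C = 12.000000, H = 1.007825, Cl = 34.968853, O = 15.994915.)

Atom tally by fragment:
  CH3OCH2 → C:2 H:5 O:1
  CH2 → C:1 H:2
  CH2 → C:1 H:2
  CH(Cl) → C:1 H:1 Cl:1
  CH2 → C:1 H:2
  CH3 → C:1 H:3
Element totals:
  C: 7
  H: 15
  Cl: 1
  O: 1
Molecular formula: C7H15ClO.
  M = 7(12.0) + 15(1.007825) + 34.968853 + 15.994915
    = 84.000000 + 15.117375 + 34.968853 + 15.994915 = 150.081143

150.0811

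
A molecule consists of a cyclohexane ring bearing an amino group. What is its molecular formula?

C6H13N

Atom tally by fragment:
  cyclohexane ring core → C:6 H:12
  (− 1 ring H displaced by substituents)
  + NH2 → N:1 H:2
Element totals:
  C: 6
  H: 13
  N: 1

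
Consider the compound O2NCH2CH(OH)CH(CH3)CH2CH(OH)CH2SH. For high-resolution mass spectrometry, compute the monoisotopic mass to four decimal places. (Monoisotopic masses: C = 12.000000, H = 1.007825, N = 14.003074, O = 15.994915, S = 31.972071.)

209.0722

Atom tally by fragment:
  O2NCH2 → C:1 H:2 N:1 O:2
  CH(OH) → C:1 H:2 O:1
  CH(CH3) → C:2 H:4
  CH2 → C:1 H:2
  CH(OH) → C:1 H:2 O:1
  CH2SH → C:1 H:3 S:1
Element totals:
  C: 7
  H: 15
  N: 1
  O: 4
  S: 1
Molecular formula: C7H15NO4S.
  M = 7(12.0) + 15(1.007825) + 14.003074 + 4(15.994915) + 31.972071
    = 84.000000 + 15.117375 + 14.003074 + 63.979660 + 31.972071 = 209.072180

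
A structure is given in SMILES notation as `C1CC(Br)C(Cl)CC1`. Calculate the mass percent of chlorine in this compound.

Atom tally by fragment:
  cyclohexane ring core → C:6 H:12
  (− 2 ring H displaced by substituents)
  + Br → Br:1
  + Cl → Cl:1
Element totals:
  C: 6
  H: 10
  Br: 1
  Cl: 1
Molecular formula: C6H10BrCl.
Molar mass = 197.500 g/mol.
Mass from Cl: 1 × 35.45 = 35.450 g/mol.
%Cl = 35.450 / 197.500 × 100 = 17.95%.

17.95%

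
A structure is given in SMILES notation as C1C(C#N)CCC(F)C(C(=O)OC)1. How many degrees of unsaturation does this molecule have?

4

Atom tally by fragment:
  cyclohexane ring core → C:6 H:12
  (− 3 ring H displaced by substituents)
  + CN → C:1 N:1
  + F → F:1
  + COOCH3 → C:2 H:3 O:2
Element totals:
  C: 9
  H: 12
  F: 1
  N: 1
  O: 2
Molecular formula: C9H12FNO2.
DoU = (2C + 2 + N − H − X) / 2 = (2·9 + 2 + 1 − 12 − 1) / 2 = 4.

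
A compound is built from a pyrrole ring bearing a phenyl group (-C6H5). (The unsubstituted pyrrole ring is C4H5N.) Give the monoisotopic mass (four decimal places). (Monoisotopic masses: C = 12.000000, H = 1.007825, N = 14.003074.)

Atom tally by fragment:
  pyrrole ring core → C:4 H:5 N:1
  (− 1 ring H displaced by substituents)
  + C6H5 → C:6 H:5
Element totals:
  C: 10
  H: 9
  N: 1
Molecular formula: C10H9N.
  M = 10(12.0) + 9(1.007825) + 14.003074
    = 120.000000 + 9.070425 + 14.003074 = 143.073499

143.0735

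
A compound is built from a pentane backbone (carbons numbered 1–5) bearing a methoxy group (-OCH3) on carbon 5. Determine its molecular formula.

C6H14O

Atom tally by fragment:
  CH3 → C:1 H:3
  CH2 → C:1 H:2
  CH2 → C:1 H:2
  CH2 → C:1 H:2
  CH2OCH3 → C:2 H:5 O:1
Element totals:
  C: 6
  H: 14
  O: 1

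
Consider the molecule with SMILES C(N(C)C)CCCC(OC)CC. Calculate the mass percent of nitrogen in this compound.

Atom tally by fragment:
  (CH3)2NCH2 → C:3 H:8 N:1
  CH2 → C:1 H:2
  CH2 → C:1 H:2
  CH2 → C:1 H:2
  CH(OCH3) → C:2 H:4 O:1
  CH2 → C:1 H:2
  CH3 → C:1 H:3
Element totals:
  C: 10
  H: 23
  N: 1
  O: 1
Molecular formula: C10H23NO.
Molar mass = 173.300 g/mol.
Mass from N: 1 × 14.007 = 14.007 g/mol.
%N = 14.007 / 173.300 × 100 = 8.08%.

8.08%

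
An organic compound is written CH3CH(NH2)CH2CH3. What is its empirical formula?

Atom tally by fragment:
  CH3 → C:1 H:3
  CH(NH2) → C:1 H:3 N:1
  CH2 → C:1 H:2
  CH3 → C:1 H:3
Element totals:
  C: 4
  H: 11
  N: 1
Molecular formula: C4H11N.
gcd of subscripts (4, 11, 1) = 1, so the empirical formula equals the molecular formula.

C4H11N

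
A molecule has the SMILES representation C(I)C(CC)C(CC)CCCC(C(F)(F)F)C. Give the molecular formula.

C13H24F3I

Atom tally by fragment:
  ICH2 → C:1 H:2 I:1
  CH(C2H5) → C:3 H:6
  CH(C2H5) → C:3 H:6
  CH2 → C:1 H:2
  CH2 → C:1 H:2
  CH2 → C:1 H:2
  CH(CF3) → C:2 H:1 F:3
  CH3 → C:1 H:3
Element totals:
  C: 13
  H: 24
  F: 3
  I: 1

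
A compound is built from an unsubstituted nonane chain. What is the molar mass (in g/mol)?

Atom tally by fragment:
  CH3 → C:1 H:3
  CH2 → C:1 H:2
  CH2 → C:1 H:2
  CH2 → C:1 H:2
  CH2 → C:1 H:2
  CH2 → C:1 H:2
  CH2 → C:1 H:2
  CH2 → C:1 H:2
  CH3 → C:1 H:3
Element totals:
  C: 9
  H: 20
Molecular formula: C9H20.
  M = 9(12.011) + 20(1.008)
    = 108.099 + 20.160 = 128.259

128.26 g/mol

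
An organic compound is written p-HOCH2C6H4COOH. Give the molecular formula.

Element totals:
  C: 8
  H: 8
  O: 3

C8H8O3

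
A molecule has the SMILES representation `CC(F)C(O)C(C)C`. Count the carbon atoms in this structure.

6

Atom tally by fragment:
  CH3 → C:1 H:3
  CH(F) → C:1 H:1 F:1
  CH(OH) → C:1 H:2 O:1
  CH(CH3) → C:2 H:4
  CH3 → C:1 H:3
Element totals:
  C: 6
  H: 13
  F: 1
  O: 1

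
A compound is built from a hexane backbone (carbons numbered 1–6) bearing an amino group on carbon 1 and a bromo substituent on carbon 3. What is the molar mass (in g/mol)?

180.09 g/mol

Atom tally by fragment:
  H2NCH2 → C:1 H:4 N:1
  CH2 → C:1 H:2
  CH(Br) → C:1 H:1 Br:1
  CH2 → C:1 H:2
  CH2 → C:1 H:2
  CH3 → C:1 H:3
Element totals:
  C: 6
  H: 14
  Br: 1
  N: 1
Molecular formula: C6H14BrN.
  M = 6(12.011) + 14(1.008) + 79.904 + 14.007
    = 72.066 + 14.112 + 79.904 + 14.007 = 180.089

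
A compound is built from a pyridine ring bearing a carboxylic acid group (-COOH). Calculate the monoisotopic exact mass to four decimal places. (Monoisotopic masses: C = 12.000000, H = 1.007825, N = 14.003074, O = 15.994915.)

Atom tally by fragment:
  pyridine ring core → C:5 H:5 N:1
  (− 1 ring H displaced by substituents)
  + COOH → C:1 H:1 O:2
Element totals:
  C: 6
  H: 5
  N: 1
  O: 2
Molecular formula: C6H5NO2.
  M = 6(12.0) + 5(1.007825) + 14.003074 + 2(15.994915)
    = 72.000000 + 5.039125 + 14.003074 + 31.989830 = 123.032029

123.0320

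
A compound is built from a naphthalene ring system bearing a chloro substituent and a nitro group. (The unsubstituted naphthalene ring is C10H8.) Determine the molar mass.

Atom tally by fragment:
  naphthalene ring system core → C:10 H:8
  (− 2 ring H displaced by substituents)
  + Cl → Cl:1
  + NO2 → N:1 O:2
Element totals:
  C: 10
  H: 6
  Cl: 1
  N: 1
  O: 2
Molecular formula: C10H6ClNO2.
  M = 10(12.011) + 6(1.008) + 35.45 + 14.007 + 2(15.999)
    = 120.110 + 6.048 + 35.450 + 14.007 + 31.998 = 207.613

207.61 g/mol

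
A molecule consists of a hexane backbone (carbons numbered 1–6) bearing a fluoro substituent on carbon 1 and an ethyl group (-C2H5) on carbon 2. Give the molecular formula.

Atom tally by fragment:
  FCH2 → C:1 H:2 F:1
  CH(C2H5) → C:3 H:6
  CH2 → C:1 H:2
  CH2 → C:1 H:2
  CH2 → C:1 H:2
  CH3 → C:1 H:3
Element totals:
  C: 8
  H: 17
  F: 1

C8H17F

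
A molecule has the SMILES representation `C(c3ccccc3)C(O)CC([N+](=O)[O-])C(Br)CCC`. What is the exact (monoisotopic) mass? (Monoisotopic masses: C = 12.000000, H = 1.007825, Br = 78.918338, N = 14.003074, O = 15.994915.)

329.0627

Atom tally by fragment:
  C6H5CH2 → C:7 H:7
  CH(OH) → C:1 H:2 O:1
  CH2 → C:1 H:2
  CH(NO2) → C:1 H:1 N:1 O:2
  CH(Br) → C:1 H:1 Br:1
  CH2 → C:1 H:2
  CH2 → C:1 H:2
  CH3 → C:1 H:3
Element totals:
  C: 14
  H: 20
  Br: 1
  N: 1
  O: 3
Molecular formula: C14H20BrNO3.
  M = 14(12.0) + 20(1.007825) + 78.918338 + 14.003074 + 3(15.994915)
    = 168.000000 + 20.156500 + 78.918338 + 14.003074 + 47.984745 = 329.062657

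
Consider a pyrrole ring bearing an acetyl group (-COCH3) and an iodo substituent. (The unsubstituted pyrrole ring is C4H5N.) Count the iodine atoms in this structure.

Atom tally by fragment:
  pyrrole ring core → C:4 H:5 N:1
  (− 2 ring H displaced by substituents)
  + COCH3 → C:2 H:3 O:1
  + I → I:1
Element totals:
  C: 6
  H: 6
  I: 1
  N: 1
  O: 1

1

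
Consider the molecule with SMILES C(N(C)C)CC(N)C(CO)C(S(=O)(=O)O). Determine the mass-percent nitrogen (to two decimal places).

11.66%

Atom tally by fragment:
  (CH3)2NCH2 → C:3 H:8 N:1
  CH2 → C:1 H:2
  CH(NH2) → C:1 H:3 N:1
  CH(CH2OH) → C:2 H:4 O:1
  CH2SO3H → C:1 H:3 S:1 O:3
Element totals:
  C: 8
  H: 20
  N: 2
  O: 4
  S: 1
Molecular formula: C8H20N2O4S.
Molar mass = 240.318 g/mol.
Mass from N: 2 × 14.007 = 28.014 g/mol.
%N = 28.014 / 240.318 × 100 = 11.66%.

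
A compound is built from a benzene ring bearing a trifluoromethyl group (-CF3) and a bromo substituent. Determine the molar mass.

Atom tally by fragment:
  benzene ring core → C:6 H:6
  (− 2 ring H displaced by substituents)
  + CF3 → C:1 F:3
  + Br → Br:1
Element totals:
  C: 7
  H: 4
  Br: 1
  F: 3
Molecular formula: C7H4BrF3.
  M = 7(12.011) + 4(1.008) + 79.904 + 3(18.998)
    = 84.077 + 4.032 + 79.904 + 56.994 = 225.007

225.01 g/mol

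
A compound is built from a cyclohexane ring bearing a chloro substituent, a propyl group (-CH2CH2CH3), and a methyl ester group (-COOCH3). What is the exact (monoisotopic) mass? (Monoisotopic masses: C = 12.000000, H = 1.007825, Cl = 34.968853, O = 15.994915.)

Atom tally by fragment:
  cyclohexane ring core → C:6 H:12
  (− 3 ring H displaced by substituents)
  + Cl → Cl:1
  + CH2CH2CH3 → C:3 H:7
  + COOCH3 → C:2 H:3 O:2
Element totals:
  C: 11
  H: 19
  Cl: 1
  O: 2
Molecular formula: C11H19ClO2.
  M = 11(12.0) + 19(1.007825) + 34.968853 + 2(15.994915)
    = 132.000000 + 19.148675 + 34.968853 + 31.989830 = 218.107358

218.1074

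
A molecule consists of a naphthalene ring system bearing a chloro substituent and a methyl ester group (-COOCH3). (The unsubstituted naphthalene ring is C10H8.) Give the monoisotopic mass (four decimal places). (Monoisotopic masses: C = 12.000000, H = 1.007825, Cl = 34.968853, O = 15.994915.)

Atom tally by fragment:
  naphthalene ring system core → C:10 H:8
  (− 2 ring H displaced by substituents)
  + Cl → Cl:1
  + COOCH3 → C:2 H:3 O:2
Element totals:
  C: 12
  H: 9
  Cl: 1
  O: 2
Molecular formula: C12H9ClO2.
  M = 12(12.0) + 9(1.007825) + 34.968853 + 2(15.994915)
    = 144.000000 + 9.070425 + 34.968853 + 31.989830 = 220.029108

220.0291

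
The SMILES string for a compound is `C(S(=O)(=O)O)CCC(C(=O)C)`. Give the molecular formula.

Atom tally by fragment:
  HO3SCH2 → C:1 H:3 S:1 O:3
  CH2 → C:1 H:2
  CH2 → C:1 H:2
  CH2COCH3 → C:3 H:5 O:1
Element totals:
  C: 6
  H: 12
  O: 4
  S: 1

C6H12O4S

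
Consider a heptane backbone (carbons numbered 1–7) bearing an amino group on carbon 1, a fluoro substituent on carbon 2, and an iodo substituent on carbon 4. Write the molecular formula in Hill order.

C7H15FIN

Atom tally by fragment:
  H2NCH2 → C:1 H:4 N:1
  CH(F) → C:1 H:1 F:1
  CH2 → C:1 H:2
  CH(I) → C:1 H:1 I:1
  CH2 → C:1 H:2
  CH2 → C:1 H:2
  CH3 → C:1 H:3
Element totals:
  C: 7
  H: 15
  F: 1
  I: 1
  N: 1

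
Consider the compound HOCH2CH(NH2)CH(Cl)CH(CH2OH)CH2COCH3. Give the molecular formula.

C8H16ClNO3

Atom tally by fragment:
  HOCH2 → C:1 H:3 O:1
  CH(NH2) → C:1 H:3 N:1
  CH(Cl) → C:1 H:1 Cl:1
  CH(CH2OH) → C:2 H:4 O:1
  CH2COCH3 → C:3 H:5 O:1
Element totals:
  C: 8
  H: 16
  Cl: 1
  N: 1
  O: 3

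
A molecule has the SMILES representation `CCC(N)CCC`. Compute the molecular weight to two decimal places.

101.19 g/mol

Atom tally by fragment:
  CH3 → C:1 H:3
  CH2 → C:1 H:2
  CH(NH2) → C:1 H:3 N:1
  CH2 → C:1 H:2
  CH2 → C:1 H:2
  CH3 → C:1 H:3
Element totals:
  C: 6
  H: 15
  N: 1
Molecular formula: C6H15N.
  M = 6(12.011) + 15(1.008) + 14.007
    = 72.066 + 15.120 + 14.007 = 101.193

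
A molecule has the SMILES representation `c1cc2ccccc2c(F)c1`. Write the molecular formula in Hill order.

C10H7F

Atom tally by fragment:
  naphthalene ring system core → C:10 H:8
  (− 1 ring H displaced by substituents)
  + F → F:1
Element totals:
  C: 10
  H: 7
  F: 1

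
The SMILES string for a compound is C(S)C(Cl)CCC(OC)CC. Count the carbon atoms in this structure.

Atom tally by fragment:
  HSCH2 → C:1 H:3 S:1
  CH(Cl) → C:1 H:1 Cl:1
  CH2 → C:1 H:2
  CH2 → C:1 H:2
  CH(OCH3) → C:2 H:4 O:1
  CH2 → C:1 H:2
  CH3 → C:1 H:3
Element totals:
  C: 8
  H: 17
  Cl: 1
  O: 1
  S: 1

8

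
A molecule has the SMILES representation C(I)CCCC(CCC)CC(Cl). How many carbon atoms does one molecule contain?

10

Atom tally by fragment:
  ICH2 → C:1 H:2 I:1
  CH2 → C:1 H:2
  CH2 → C:1 H:2
  CH2 → C:1 H:2
  CH(CH2CH2CH3) → C:4 H:8
  CH2 → C:1 H:2
  CH2Cl → C:1 H:2 Cl:1
Element totals:
  C: 10
  H: 20
  Cl: 1
  I: 1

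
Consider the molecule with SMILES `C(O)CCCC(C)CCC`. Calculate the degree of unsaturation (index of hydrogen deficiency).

Atom tally by fragment:
  HOCH2 → C:1 H:3 O:1
  CH2 → C:1 H:2
  CH2 → C:1 H:2
  CH2 → C:1 H:2
  CH(CH3) → C:2 H:4
  CH2 → C:1 H:2
  CH2 → C:1 H:2
  CH3 → C:1 H:3
Element totals:
  C: 9
  H: 20
  O: 1
Molecular formula: C9H20O.
DoU = (2C + 2 + N − H − X) / 2 = (2·9 + 2 + 0 − 20 − 0) / 2 = 0.

0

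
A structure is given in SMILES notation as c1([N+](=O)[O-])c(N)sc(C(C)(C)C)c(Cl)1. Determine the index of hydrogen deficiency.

4

Atom tally by fragment:
  thiophene ring core → C:4 H:4 S:1
  (− 4 ring H displaced by substituents)
  + NO2 → N:1 O:2
  + NH2 → N:1 H:2
  + C(CH3)3 → C:4 H:9
  + Cl → Cl:1
Element totals:
  C: 8
  H: 11
  Cl: 1
  N: 2
  O: 2
  S: 1
Molecular formula: C8H11ClN2O2S.
DoU = (2C + 2 + N − H − X) / 2 = (2·8 + 2 + 2 − 11 − 1) / 2 = 4.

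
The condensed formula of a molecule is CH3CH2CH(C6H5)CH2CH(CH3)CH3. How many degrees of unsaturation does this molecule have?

Atom tally by fragment:
  CH3 → C:1 H:3
  CH2 → C:1 H:2
  CH(C6H5) → C:7 H:6
  CH2 → C:1 H:2
  CH(CH3) → C:2 H:4
  CH3 → C:1 H:3
Element totals:
  C: 13
  H: 20
Molecular formula: C13H20.
DoU = (2C + 2 + N − H − X) / 2 = (2·13 + 2 + 0 − 20 − 0) / 2 = 4.

4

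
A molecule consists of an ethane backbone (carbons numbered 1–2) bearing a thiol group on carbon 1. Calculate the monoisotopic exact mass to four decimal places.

62.0190

Atom tally by fragment:
  HSCH2 → C:1 H:3 S:1
  CH3 → C:1 H:3
Element totals:
  C: 2
  H: 6
  S: 1
Molecular formula: C2H6S.
  M = 2(12.0) + 6(1.007825) + 31.972071
    = 24.000000 + 6.046950 + 31.972071 = 62.019021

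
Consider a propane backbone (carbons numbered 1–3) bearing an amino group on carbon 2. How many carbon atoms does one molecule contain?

3

Atom tally by fragment:
  CH3 → C:1 H:3
  CH(NH2) → C:1 H:3 N:1
  CH3 → C:1 H:3
Element totals:
  C: 3
  H: 9
  N: 1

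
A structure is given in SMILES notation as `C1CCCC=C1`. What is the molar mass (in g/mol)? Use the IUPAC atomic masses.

Atom tally by fragment:
  cyclohexene ring core → C:6 H:10
Element totals:
  C: 6
  H: 10
Molecular formula: C6H10.
  M = 6(12.011) + 10(1.008)
    = 72.066 + 10.080 = 82.146

82.15 g/mol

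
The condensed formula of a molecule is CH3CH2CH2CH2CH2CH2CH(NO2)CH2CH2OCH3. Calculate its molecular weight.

203.28 g/mol

Atom tally by fragment:
  CH3 → C:1 H:3
  CH2 → C:1 H:2
  CH2 → C:1 H:2
  CH2 → C:1 H:2
  CH2 → C:1 H:2
  CH2 → C:1 H:2
  CH(NO2) → C:1 H:1 N:1 O:2
  CH2 → C:1 H:2
  CH2OCH3 → C:2 H:5 O:1
Element totals:
  C: 10
  H: 21
  N: 1
  O: 3
Molecular formula: C10H21NO3.
  M = 10(12.011) + 21(1.008) + 14.007 + 3(15.999)
    = 120.110 + 21.168 + 14.007 + 47.997 = 203.282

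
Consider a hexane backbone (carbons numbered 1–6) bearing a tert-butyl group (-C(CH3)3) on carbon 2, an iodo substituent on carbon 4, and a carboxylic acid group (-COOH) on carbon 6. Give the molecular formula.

C11H21IO2

Atom tally by fragment:
  CH3 → C:1 H:3
  CH(C(CH3)3) → C:5 H:10
  CH2 → C:1 H:2
  CH(I) → C:1 H:1 I:1
  CH2 → C:1 H:2
  CH2COOH → C:2 H:3 O:2
Element totals:
  C: 11
  H: 21
  I: 1
  O: 2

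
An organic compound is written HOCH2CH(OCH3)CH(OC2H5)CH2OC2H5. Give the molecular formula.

C9H20O4

Atom tally by fragment:
  HOCH2 → C:1 H:3 O:1
  CH(OCH3) → C:2 H:4 O:1
  CH(OC2H5) → C:3 H:6 O:1
  CH2OC2H5 → C:3 H:7 O:1
Element totals:
  C: 9
  H: 20
  O: 4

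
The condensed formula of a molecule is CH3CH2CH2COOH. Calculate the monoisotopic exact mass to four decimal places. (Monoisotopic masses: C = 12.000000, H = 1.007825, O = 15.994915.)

88.0524

Atom tally by fragment:
  CH3 → C:1 H:3
  CH2 → C:1 H:2
  CH2COOH → C:2 H:3 O:2
Element totals:
  C: 4
  H: 8
  O: 2
Molecular formula: C4H8O2.
  M = 4(12.0) + 8(1.007825) + 2(15.994915)
    = 48.000000 + 8.062600 + 31.989830 = 88.052430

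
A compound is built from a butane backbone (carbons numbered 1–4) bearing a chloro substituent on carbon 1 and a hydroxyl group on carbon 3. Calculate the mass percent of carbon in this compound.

Atom tally by fragment:
  ClCH2 → C:1 H:2 Cl:1
  CH2 → C:1 H:2
  CH(OH) → C:1 H:2 O:1
  CH3 → C:1 H:3
Element totals:
  C: 4
  H: 9
  Cl: 1
  O: 1
Molecular formula: C4H9ClO.
Molar mass = 108.565 g/mol.
Mass from C: 4 × 12.011 = 48.044 g/mol.
%C = 48.044 / 108.565 × 100 = 44.25%.

44.25%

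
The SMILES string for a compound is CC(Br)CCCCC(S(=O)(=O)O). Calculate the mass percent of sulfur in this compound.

Atom tally by fragment:
  CH3 → C:1 H:3
  CH(Br) → C:1 H:1 Br:1
  CH2 → C:1 H:2
  CH2 → C:1 H:2
  CH2 → C:1 H:2
  CH2 → C:1 H:2
  CH2SO3H → C:1 H:3 S:1 O:3
Element totals:
  C: 7
  H: 15
  Br: 1
  O: 3
  S: 1
Molecular formula: C7H15BrO3S.
Molar mass = 259.158 g/mol.
Mass from S: 1 × 32.06 = 32.060 g/mol.
%S = 32.060 / 259.158 × 100 = 12.37%.

12.37%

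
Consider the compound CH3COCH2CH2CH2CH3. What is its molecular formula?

Element totals:
  C: 6
  H: 12
  O: 1

C6H12O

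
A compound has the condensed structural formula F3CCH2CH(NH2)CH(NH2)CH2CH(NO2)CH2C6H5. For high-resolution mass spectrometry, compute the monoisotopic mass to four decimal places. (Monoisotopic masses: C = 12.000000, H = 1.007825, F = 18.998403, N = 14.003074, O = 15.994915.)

305.1351

Element totals:
  C: 13
  H: 18
  F: 3
  N: 3
  O: 2
Molecular formula: C13H18F3N3O2.
  M = 13(12.0) + 18(1.007825) + 3(18.998403) + 3(14.003074) + 2(15.994915)
    = 156.000000 + 18.140850 + 56.995209 + 42.009222 + 31.989830 = 305.135111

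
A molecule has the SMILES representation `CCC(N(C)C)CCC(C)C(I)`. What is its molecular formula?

Atom tally by fragment:
  CH3 → C:1 H:3
  CH2 → C:1 H:2
  CH(N(CH3)2) → C:3 H:7 N:1
  CH2 → C:1 H:2
  CH2 → C:1 H:2
  CH(CH3) → C:2 H:4
  CH2I → C:1 H:2 I:1
Element totals:
  C: 10
  H: 22
  I: 1
  N: 1

C10H22IN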